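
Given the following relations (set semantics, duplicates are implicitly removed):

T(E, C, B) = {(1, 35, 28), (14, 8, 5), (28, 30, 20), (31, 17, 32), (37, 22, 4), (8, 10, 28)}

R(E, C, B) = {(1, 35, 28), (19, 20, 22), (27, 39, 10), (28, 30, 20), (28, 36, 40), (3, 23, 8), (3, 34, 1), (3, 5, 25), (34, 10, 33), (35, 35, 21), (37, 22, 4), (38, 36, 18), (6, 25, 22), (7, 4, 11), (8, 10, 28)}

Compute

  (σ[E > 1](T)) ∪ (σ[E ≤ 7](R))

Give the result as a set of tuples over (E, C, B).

{(1, 35, 28), (14, 8, 5), (28, 30, 20), (3, 23, 8), (3, 34, 1), (3, 5, 25), (31, 17, 32), (37, 22, 4), (6, 25, 22), (7, 4, 11), (8, 10, 28)}

σ[E > 1]: keep tuples satisfying E > 1 → {(14, 8, 5), (28, 30, 20), (31, 17, 32), (37, 22, 4), (8, 10, 28)}
σ[E ≤ 7]: keep tuples satisfying E ≤ 7 → {(1, 35, 28), (3, 23, 8), (3, 34, 1), (3, 5, 25), (6, 25, 22), (7, 4, 11)}
Set union of the two operands is {(1, 35, 28), (14, 8, 5), (28, 30, 20), (3, 23, 8), (3, 34, 1), (3, 5, 25), (31, 17, 32), (37, 22, 4), (6, 25, 22), (7, 4, 11), (8, 10, 28)}.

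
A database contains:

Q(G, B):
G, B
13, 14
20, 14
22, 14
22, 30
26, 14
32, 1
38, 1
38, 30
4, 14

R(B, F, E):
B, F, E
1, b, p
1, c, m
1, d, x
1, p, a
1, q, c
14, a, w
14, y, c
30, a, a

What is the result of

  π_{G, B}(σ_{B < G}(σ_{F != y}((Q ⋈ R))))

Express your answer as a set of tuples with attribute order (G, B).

Q ⋈ R (natural join on B): {(13, 14, a, w), (13, 14, y, c), (20, 14, a, w), (20, 14, y, c), (22, 14, a, w), (22, 14, y, c), (22, 30, a, a), (26, 14, a, w), (26, 14, y, c), (32, 1, b, p), (32, 1, c, m), (32, 1, d, x), (32, 1, p, a), (32, 1, q, c), (38, 1, b, p), (38, 1, c, m), (38, 1, d, x), (38, 1, p, a), (38, 1, q, c), (38, 30, a, a), (4, 14, a, w), (4, 14, y, c)}
Filtering on F != y leaves {(13, 14, a, w), (20, 14, a, w), (22, 14, a, w), (22, 30, a, a), (26, 14, a, w), (32, 1, b, p), (32, 1, c, m), (32, 1, d, x), (32, 1, p, a), (32, 1, q, c), (38, 1, b, p), (38, 1, c, m), (38, 1, d, x), (38, 1, p, a), (38, 1, q, c), (38, 30, a, a), (4, 14, a, w)}.
Filtering on B < G leaves {(20, 14, a, w), (22, 14, a, w), (26, 14, a, w), (32, 1, b, p), (32, 1, c, m), (32, 1, d, x), (32, 1, p, a), (32, 1, q, c), (38, 1, b, p), (38, 1, c, m), (38, 1, d, x), (38, 1, p, a), (38, 1, q, c), (38, 30, a, a)}.
Keep only column(s) G, B (8 duplicate(s) eliminated): {(20, 14), (22, 14), (26, 14), (32, 1), (38, 1), (38, 30)}

{(20, 14), (22, 14), (26, 14), (32, 1), (38, 1), (38, 30)}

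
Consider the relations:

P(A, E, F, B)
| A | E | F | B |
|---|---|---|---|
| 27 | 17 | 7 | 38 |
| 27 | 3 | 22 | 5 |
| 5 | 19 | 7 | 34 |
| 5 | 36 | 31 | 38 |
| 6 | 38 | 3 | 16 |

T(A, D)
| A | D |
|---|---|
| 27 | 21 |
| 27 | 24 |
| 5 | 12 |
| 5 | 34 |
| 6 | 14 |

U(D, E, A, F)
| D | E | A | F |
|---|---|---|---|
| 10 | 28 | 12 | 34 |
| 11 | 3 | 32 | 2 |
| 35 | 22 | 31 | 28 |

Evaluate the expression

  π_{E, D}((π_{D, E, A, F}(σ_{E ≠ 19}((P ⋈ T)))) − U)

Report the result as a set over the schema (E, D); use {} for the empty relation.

Joining P and T on A yields {(27, 17, 7, 38, 21), (27, 17, 7, 38, 24), (27, 3, 22, 5, 21), (27, 3, 22, 5, 24), (5, 19, 7, 34, 12), (5, 19, 7, 34, 34), (5, 36, 31, 38, 12), (5, 36, 31, 38, 34), (6, 38, 3, 16, 14)}.
Filtering on E ≠ 19 leaves {(27, 17, 7, 38, 21), (27, 17, 7, 38, 24), (27, 3, 22, 5, 21), (27, 3, 22, 5, 24), (5, 36, 31, 38, 12), (5, 36, 31, 38, 34), (6, 38, 3, 16, 14)}.
Projecting to D, E, A, F: {(12, 36, 5, 31), (14, 38, 6, 3), (21, 17, 27, 7), (21, 3, 27, 22), (24, 17, 27, 7), (24, 3, 27, 22), (34, 36, 5, 31)}
Taking the difference: {(12, 36, 5, 31), (14, 38, 6, 3), (21, 17, 27, 7), (21, 3, 27, 22), (24, 17, 27, 7), (24, 3, 27, 22), (34, 36, 5, 31)}
Projecting to E, D: {(17, 21), (17, 24), (3, 21), (3, 24), (36, 12), (36, 34), (38, 14)}

{(17, 21), (17, 24), (3, 21), (3, 24), (36, 12), (36, 34), (38, 14)}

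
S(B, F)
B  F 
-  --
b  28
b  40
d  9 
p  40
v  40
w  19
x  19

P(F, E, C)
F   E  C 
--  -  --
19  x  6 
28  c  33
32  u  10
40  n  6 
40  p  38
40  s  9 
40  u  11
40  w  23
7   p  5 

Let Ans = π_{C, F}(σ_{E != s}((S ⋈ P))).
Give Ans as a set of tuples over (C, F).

Joining S and P on F yields {(b, 28, c, 33), (b, 40, n, 6), (b, 40, p, 38), (b, 40, s, 9), (b, 40, u, 11), (b, 40, w, 23), (p, 40, n, 6), (p, 40, p, 38), (p, 40, s, 9), (p, 40, u, 11), (p, 40, w, 23), (v, 40, n, 6), (v, 40, p, 38), (v, 40, s, 9), (v, 40, u, 11), (v, 40, w, 23), (w, 19, x, 6), (x, 19, x, 6)}.
Filtering on E != s leaves {(b, 28, c, 33), (b, 40, n, 6), (b, 40, p, 38), (b, 40, u, 11), (b, 40, w, 23), (p, 40, n, 6), (p, 40, p, 38), (p, 40, u, 11), (p, 40, w, 23), (v, 40, n, 6), (v, 40, p, 38), (v, 40, u, 11), (v, 40, w, 23), (w, 19, x, 6), (x, 19, x, 6)}.
π[C, F]: project onto (C, F) (9 duplicate(s) eliminated) → {(11, 40), (23, 40), (33, 28), (38, 40), (6, 19), (6, 40)}

{(11, 40), (23, 40), (33, 28), (38, 40), (6, 19), (6, 40)}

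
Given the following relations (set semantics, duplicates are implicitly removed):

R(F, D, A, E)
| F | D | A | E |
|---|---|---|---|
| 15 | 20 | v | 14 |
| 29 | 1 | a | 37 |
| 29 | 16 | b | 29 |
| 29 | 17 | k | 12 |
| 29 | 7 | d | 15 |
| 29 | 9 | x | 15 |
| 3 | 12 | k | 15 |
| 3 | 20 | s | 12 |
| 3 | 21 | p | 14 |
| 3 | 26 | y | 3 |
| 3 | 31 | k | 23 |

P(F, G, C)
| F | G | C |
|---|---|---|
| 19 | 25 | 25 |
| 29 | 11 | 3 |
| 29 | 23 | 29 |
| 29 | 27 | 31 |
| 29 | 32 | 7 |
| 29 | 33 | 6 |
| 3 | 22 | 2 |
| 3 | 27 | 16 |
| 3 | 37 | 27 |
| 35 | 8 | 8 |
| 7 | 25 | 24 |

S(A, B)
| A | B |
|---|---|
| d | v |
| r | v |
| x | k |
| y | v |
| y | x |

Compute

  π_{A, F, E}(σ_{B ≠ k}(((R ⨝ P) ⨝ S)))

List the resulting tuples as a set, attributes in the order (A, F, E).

{(d, 29, 15), (y, 3, 3)}

Joining R and P on F yields {(29, 1, a, 37, 11, 3), (29, 1, a, 37, 23, 29), (29, 1, a, 37, 27, 31), (29, 1, a, 37, 32, 7), (29, 1, a, 37, 33, 6), (29, 16, b, 29, 11, 3), (29, 16, b, 29, 23, 29), (29, 16, b, 29, 27, 31), (29, 16, b, 29, 32, 7), (29, 16, b, 29, 33, 6), (29, 17, k, 12, 11, 3), (29, 17, k, 12, 23, 29), (29, 17, k, 12, 27, 31), (29, 17, k, 12, 32, 7), (29, 17, k, 12, 33, 6), (29, 7, d, 15, 11, 3), (29, 7, d, 15, 23, 29), (29, 7, d, 15, 27, 31), (29, 7, d, 15, 32, 7), (29, 7, d, 15, 33, 6), (29, 9, x, 15, 11, 3), (29, 9, x, 15, 23, 29), (29, 9, x, 15, 27, 31), (29, 9, x, 15, 32, 7), (29, 9, x, 15, 33, 6), (3, 12, k, 15, 22, 2), (3, 12, k, 15, 27, 16), (3, 12, k, 15, 37, 27), (3, 20, s, 12, 22, 2), (3, 20, s, 12, 27, 16), (3, 20, s, 12, 37, 27), (3, 21, p, 14, 22, 2), (3, 21, p, 14, 27, 16), (3, 21, p, 14, 37, 27), (3, 26, y, 3, 22, 2), (3, 26, y, 3, 27, 16), (3, 26, y, 3, 37, 27), (3, 31, k, 23, 22, 2), (3, 31, k, 23, 27, 16), (3, 31, k, 23, 37, 27)}.
Joining (R ⨝ P) and S on A yields {(29, 7, d, 15, 11, 3, v), (29, 7, d, 15, 23, 29, v), (29, 7, d, 15, 27, 31, v), (29, 7, d, 15, 32, 7, v), (29, 7, d, 15, 33, 6, v), (29, 9, x, 15, 11, 3, k), (29, 9, x, 15, 23, 29, k), (29, 9, x, 15, 27, 31, k), (29, 9, x, 15, 32, 7, k), (29, 9, x, 15, 33, 6, k), (3, 26, y, 3, 22, 2, v), (3, 26, y, 3, 22, 2, x), (3, 26, y, 3, 27, 16, v), (3, 26, y, 3, 27, 16, x), (3, 26, y, 3, 37, 27, v), (3, 26, y, 3, 37, 27, x)}.
Selection B ≠ k: {(29, 7, d, 15, 11, 3, v), (29, 7, d, 15, 23, 29, v), (29, 7, d, 15, 27, 31, v), (29, 7, d, 15, 32, 7, v), (29, 7, d, 15, 33, 6, v), (3, 26, y, 3, 22, 2, v), (3, 26, y, 3, 22, 2, x), (3, 26, y, 3, 27, 16, v), (3, 26, y, 3, 27, 16, x), (3, 26, y, 3, 37, 27, v), (3, 26, y, 3, 37, 27, x)}
π_{A, F, E} gives {(d, 29, 15), (y, 3, 3)} (9 duplicate(s) eliminated).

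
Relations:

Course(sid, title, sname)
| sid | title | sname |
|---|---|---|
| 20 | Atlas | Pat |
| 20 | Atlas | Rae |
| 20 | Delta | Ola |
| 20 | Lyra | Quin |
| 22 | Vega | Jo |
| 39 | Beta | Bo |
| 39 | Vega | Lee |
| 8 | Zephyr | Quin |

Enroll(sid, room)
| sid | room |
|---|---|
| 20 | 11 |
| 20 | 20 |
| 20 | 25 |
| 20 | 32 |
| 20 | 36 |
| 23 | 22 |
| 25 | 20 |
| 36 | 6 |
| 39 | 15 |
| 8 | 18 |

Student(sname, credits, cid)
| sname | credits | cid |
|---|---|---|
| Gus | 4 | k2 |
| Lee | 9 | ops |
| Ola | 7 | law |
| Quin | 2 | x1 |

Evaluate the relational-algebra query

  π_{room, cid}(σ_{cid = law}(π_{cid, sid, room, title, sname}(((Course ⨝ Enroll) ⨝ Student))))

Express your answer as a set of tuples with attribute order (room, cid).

{(11, law), (20, law), (25, law), (32, law), (36, law)}

Natural join on sid: {(20, Atlas, Pat, 11), (20, Atlas, Pat, 20), (20, Atlas, Pat, 25), (20, Atlas, Pat, 32), (20, Atlas, Pat, 36), (20, Atlas, Rae, 11), (20, Atlas, Rae, 20), (20, Atlas, Rae, 25), (20, Atlas, Rae, 32), (20, Atlas, Rae, 36), (20, Delta, Ola, 11), (20, Delta, Ola, 20), (20, Delta, Ola, 25), (20, Delta, Ola, 32), (20, Delta, Ola, 36), (20, Lyra, Quin, 11), (20, Lyra, Quin, 20), (20, Lyra, Quin, 25), (20, Lyra, Quin, 32), (20, Lyra, Quin, 36), (39, Beta, Bo, 15), (39, Vega, Lee, 15), (8, Zephyr, Quin, 18)}
Natural join on sname: {(20, Delta, Ola, 11, 7, law), (20, Delta, Ola, 20, 7, law), (20, Delta, Ola, 25, 7, law), (20, Delta, Ola, 32, 7, law), (20, Delta, Ola, 36, 7, law), (20, Lyra, Quin, 11, 2, x1), (20, Lyra, Quin, 20, 2, x1), (20, Lyra, Quin, 25, 2, x1), (20, Lyra, Quin, 32, 2, x1), (20, Lyra, Quin, 36, 2, x1), (39, Vega, Lee, 15, 9, ops), (8, Zephyr, Quin, 18, 2, x1)}
Projecting to cid, sid, room, title, sname: {(law, 20, 11, Delta, Ola), (law, 20, 20, Delta, Ola), (law, 20, 25, Delta, Ola), (law, 20, 32, Delta, Ola), (law, 20, 36, Delta, Ola), (ops, 39, 15, Vega, Lee), (x1, 20, 11, Lyra, Quin), (x1, 20, 20, Lyra, Quin), (x1, 20, 25, Lyra, Quin), (x1, 20, 32, Lyra, Quin), (x1, 20, 36, Lyra, Quin), (x1, 8, 18, Zephyr, Quin)}
Selection cid = law: {(law, 20, 11, Delta, Ola), (law, 20, 20, Delta, Ola), (law, 20, 25, Delta, Ola), (law, 20, 32, Delta, Ola), (law, 20, 36, Delta, Ola)}
Projecting to room, cid: {(11, law), (20, law), (25, law), (32, law), (36, law)}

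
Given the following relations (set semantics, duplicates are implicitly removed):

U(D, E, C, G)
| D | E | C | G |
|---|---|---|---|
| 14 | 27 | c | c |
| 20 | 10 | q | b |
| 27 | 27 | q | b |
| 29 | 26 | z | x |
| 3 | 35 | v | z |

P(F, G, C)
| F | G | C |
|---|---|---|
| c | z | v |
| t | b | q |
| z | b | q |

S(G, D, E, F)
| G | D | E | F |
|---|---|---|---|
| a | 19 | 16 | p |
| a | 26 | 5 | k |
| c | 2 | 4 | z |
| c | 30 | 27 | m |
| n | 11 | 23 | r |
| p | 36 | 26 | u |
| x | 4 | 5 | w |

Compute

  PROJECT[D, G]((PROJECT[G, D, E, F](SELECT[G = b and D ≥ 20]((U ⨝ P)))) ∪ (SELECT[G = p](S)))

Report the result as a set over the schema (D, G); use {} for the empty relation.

Natural join on C, G: {(20, 10, q, b, t), (20, 10, q, b, z), (27, 27, q, b, t), (27, 27, q, b, z), (3, 35, v, z, c)}
Apply σ_{G = b and D ≥ 20}; surviving tuples: {(20, 10, q, b, t), (20, 10, q, b, z), (27, 27, q, b, t), (27, 27, q, b, z)}
Keep only column(s) G, D, E, F: {(b, 20, 10, t), (b, 20, 10, z), (b, 27, 27, t), (b, 27, 27, z)}
Apply σ_{G = p}; surviving tuples: {(p, 36, 26, u)}
Set union of the two operands is {(b, 20, 10, t), (b, 20, 10, z), (b, 27, 27, t), (b, 27, 27, z), (p, 36, 26, u)}.
Keep only column(s) D, G (2 duplicate(s) eliminated): {(20, b), (27, b), (36, p)}

{(20, b), (27, b), (36, p)}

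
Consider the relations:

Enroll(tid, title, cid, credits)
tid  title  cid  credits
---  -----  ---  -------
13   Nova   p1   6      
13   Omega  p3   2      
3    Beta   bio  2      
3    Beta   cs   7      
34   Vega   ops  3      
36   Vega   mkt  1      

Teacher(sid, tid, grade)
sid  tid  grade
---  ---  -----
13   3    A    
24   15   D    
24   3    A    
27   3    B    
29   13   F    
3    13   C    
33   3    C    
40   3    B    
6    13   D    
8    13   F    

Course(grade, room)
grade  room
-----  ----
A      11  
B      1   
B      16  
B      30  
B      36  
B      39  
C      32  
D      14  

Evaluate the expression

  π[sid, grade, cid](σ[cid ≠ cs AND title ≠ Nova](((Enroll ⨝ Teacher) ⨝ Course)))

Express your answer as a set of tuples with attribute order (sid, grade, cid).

Natural join on tid: {(13, Nova, p1, 6, 29, F), (13, Nova, p1, 6, 3, C), (13, Nova, p1, 6, 6, D), (13, Nova, p1, 6, 8, F), (13, Omega, p3, 2, 29, F), (13, Omega, p3, 2, 3, C), (13, Omega, p3, 2, 6, D), (13, Omega, p3, 2, 8, F), (3, Beta, bio, 2, 13, A), (3, Beta, bio, 2, 24, A), (3, Beta, bio, 2, 27, B), (3, Beta, bio, 2, 33, C), (3, Beta, bio, 2, 40, B), (3, Beta, cs, 7, 13, A), (3, Beta, cs, 7, 24, A), (3, Beta, cs, 7, 27, B), (3, Beta, cs, 7, 33, C), (3, Beta, cs, 7, 40, B)}
Natural join on grade: {(13, Nova, p1, 6, 3, C, 32), (13, Nova, p1, 6, 6, D, 14), (13, Omega, p3, 2, 3, C, 32), (13, Omega, p3, 2, 6, D, 14), (3, Beta, bio, 2, 13, A, 11), (3, Beta, bio, 2, 24, A, 11), (3, Beta, bio, 2, 27, B, 1), (3, Beta, bio, 2, 27, B, 16), (3, Beta, bio, 2, 27, B, 30), (3, Beta, bio, 2, 27, B, 36), (3, Beta, bio, 2, 27, B, 39), (3, Beta, bio, 2, 33, C, 32), (3, Beta, bio, 2, 40, B, 1), (3, Beta, bio, 2, 40, B, 16), (3, Beta, bio, 2, 40, B, 30), (3, Beta, bio, 2, 40, B, 36), (3, Beta, bio, 2, 40, B, 39), (3, Beta, cs, 7, 13, A, 11), (3, Beta, cs, 7, 24, A, 11), (3, Beta, cs, 7, 27, B, 1), (3, Beta, cs, 7, 27, B, 16), (3, Beta, cs, 7, 27, B, 30), (3, Beta, cs, 7, 27, B, 36), (3, Beta, cs, 7, 27, B, 39), (3, Beta, cs, 7, 33, C, 32), (3, Beta, cs, 7, 40, B, 1), (3, Beta, cs, 7, 40, B, 16), (3, Beta, cs, 7, 40, B, 30), (3, Beta, cs, 7, 40, B, 36), (3, Beta, cs, 7, 40, B, 39)}
Filtering on cid ≠ cs AND title ≠ Nova leaves {(13, Omega, p3, 2, 3, C, 32), (13, Omega, p3, 2, 6, D, 14), (3, Beta, bio, 2, 13, A, 11), (3, Beta, bio, 2, 24, A, 11), (3, Beta, bio, 2, 27, B, 1), (3, Beta, bio, 2, 27, B, 16), (3, Beta, bio, 2, 27, B, 30), (3, Beta, bio, 2, 27, B, 36), (3, Beta, bio, 2, 27, B, 39), (3, Beta, bio, 2, 33, C, 32), (3, Beta, bio, 2, 40, B, 1), (3, Beta, bio, 2, 40, B, 16), (3, Beta, bio, 2, 40, B, 30), (3, Beta, bio, 2, 40, B, 36), (3, Beta, bio, 2, 40, B, 39)}.
π[sid, grade, cid]: project onto (sid, grade, cid) (8 duplicate(s) eliminated) → {(13, A, bio), (24, A, bio), (27, B, bio), (3, C, p3), (33, C, bio), (40, B, bio), (6, D, p3)}

{(13, A, bio), (24, A, bio), (27, B, bio), (3, C, p3), (33, C, bio), (40, B, bio), (6, D, p3)}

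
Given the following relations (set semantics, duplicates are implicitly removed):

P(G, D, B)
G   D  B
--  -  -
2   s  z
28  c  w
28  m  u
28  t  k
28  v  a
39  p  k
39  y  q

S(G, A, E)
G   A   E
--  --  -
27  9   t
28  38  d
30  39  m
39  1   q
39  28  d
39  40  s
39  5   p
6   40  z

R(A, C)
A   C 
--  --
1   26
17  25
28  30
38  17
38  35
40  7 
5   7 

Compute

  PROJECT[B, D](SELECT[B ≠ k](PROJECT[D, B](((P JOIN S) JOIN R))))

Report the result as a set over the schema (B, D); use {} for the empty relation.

{(a, v), (q, y), (u, m), (w, c)}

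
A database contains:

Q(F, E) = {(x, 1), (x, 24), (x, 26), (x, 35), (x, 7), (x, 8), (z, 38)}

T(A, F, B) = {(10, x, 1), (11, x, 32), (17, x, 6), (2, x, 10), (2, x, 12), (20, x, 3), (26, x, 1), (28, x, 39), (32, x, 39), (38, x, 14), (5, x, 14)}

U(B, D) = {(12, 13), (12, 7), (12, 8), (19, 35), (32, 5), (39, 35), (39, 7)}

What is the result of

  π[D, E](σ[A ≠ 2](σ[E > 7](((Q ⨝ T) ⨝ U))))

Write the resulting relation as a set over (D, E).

{(35, 24), (35, 26), (35, 35), (35, 8), (5, 24), (5, 26), (5, 35), (5, 8), (7, 24), (7, 26), (7, 35), (7, 8)}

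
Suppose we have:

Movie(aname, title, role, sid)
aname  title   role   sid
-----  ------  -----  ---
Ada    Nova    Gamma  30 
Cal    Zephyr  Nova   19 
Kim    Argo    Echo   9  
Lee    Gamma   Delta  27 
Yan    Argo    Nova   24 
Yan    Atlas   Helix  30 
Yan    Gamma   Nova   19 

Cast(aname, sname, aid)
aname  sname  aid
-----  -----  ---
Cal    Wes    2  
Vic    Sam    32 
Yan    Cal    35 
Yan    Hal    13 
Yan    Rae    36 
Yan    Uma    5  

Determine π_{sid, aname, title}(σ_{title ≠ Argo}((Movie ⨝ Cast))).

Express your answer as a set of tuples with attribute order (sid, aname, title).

Joining Movie and Cast on aname yields {(Cal, Zephyr, Nova, 19, Wes, 2), (Yan, Argo, Nova, 24, Cal, 35), (Yan, Argo, Nova, 24, Hal, 13), (Yan, Argo, Nova, 24, Rae, 36), (Yan, Argo, Nova, 24, Uma, 5), (Yan, Atlas, Helix, 30, Cal, 35), (Yan, Atlas, Helix, 30, Hal, 13), (Yan, Atlas, Helix, 30, Rae, 36), (Yan, Atlas, Helix, 30, Uma, 5), (Yan, Gamma, Nova, 19, Cal, 35), (Yan, Gamma, Nova, 19, Hal, 13), (Yan, Gamma, Nova, 19, Rae, 36), (Yan, Gamma, Nova, 19, Uma, 5)}.
Apply σ_{title ≠ Argo}; surviving tuples: {(Cal, Zephyr, Nova, 19, Wes, 2), (Yan, Atlas, Helix, 30, Cal, 35), (Yan, Atlas, Helix, 30, Hal, 13), (Yan, Atlas, Helix, 30, Rae, 36), (Yan, Atlas, Helix, 30, Uma, 5), (Yan, Gamma, Nova, 19, Cal, 35), (Yan, Gamma, Nova, 19, Hal, 13), (Yan, Gamma, Nova, 19, Rae, 36), (Yan, Gamma, Nova, 19, Uma, 5)}
π_{sid, aname, title} gives {(19, Cal, Zephyr), (19, Yan, Gamma), (30, Yan, Atlas)} (6 duplicate(s) eliminated).

{(19, Cal, Zephyr), (19, Yan, Gamma), (30, Yan, Atlas)}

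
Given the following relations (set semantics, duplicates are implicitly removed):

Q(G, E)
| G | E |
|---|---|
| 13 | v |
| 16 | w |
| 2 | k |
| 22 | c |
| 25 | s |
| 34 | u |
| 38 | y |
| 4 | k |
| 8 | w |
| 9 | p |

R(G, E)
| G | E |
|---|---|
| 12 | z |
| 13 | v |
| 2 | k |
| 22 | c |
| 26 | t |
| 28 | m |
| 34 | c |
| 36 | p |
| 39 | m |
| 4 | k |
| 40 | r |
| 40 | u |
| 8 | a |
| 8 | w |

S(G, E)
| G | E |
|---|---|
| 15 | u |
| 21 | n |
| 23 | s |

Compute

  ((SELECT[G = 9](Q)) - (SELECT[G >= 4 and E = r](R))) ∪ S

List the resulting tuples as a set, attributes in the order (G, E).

{(15, u), (21, n), (23, s), (9, p)}

Filtering on G = 9 leaves {(9, p)}.
Filtering on G >= 4 and E = r leaves {(40, r)}.
Set difference of the two operands is {(9, p)}.
Set union of the two operands is {(15, u), (21, n), (23, s), (9, p)}.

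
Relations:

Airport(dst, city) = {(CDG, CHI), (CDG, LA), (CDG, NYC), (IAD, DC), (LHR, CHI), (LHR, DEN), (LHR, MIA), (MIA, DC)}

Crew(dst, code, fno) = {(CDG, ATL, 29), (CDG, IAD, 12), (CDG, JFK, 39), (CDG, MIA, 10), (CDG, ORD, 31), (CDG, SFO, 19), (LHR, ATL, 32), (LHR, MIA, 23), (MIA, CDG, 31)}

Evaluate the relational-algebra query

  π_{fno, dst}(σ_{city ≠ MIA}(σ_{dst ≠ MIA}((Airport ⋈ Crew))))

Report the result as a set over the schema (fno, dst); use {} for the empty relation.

{(10, CDG), (12, CDG), (19, CDG), (23, LHR), (29, CDG), (31, CDG), (32, LHR), (39, CDG)}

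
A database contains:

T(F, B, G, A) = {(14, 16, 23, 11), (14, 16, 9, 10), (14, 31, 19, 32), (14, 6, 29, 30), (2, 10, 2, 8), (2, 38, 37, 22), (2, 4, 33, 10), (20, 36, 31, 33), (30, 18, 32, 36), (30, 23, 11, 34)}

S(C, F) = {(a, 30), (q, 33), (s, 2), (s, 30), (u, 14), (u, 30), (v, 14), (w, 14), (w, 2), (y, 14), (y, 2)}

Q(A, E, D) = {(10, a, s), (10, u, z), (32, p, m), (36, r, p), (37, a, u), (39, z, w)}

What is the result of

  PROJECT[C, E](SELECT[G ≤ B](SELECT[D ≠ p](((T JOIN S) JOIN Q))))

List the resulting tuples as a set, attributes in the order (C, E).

Joining T and S on F yields {(14, 16, 23, 11, u), (14, 16, 23, 11, v), (14, 16, 23, 11, w), (14, 16, 23, 11, y), (14, 16, 9, 10, u), (14, 16, 9, 10, v), (14, 16, 9, 10, w), (14, 16, 9, 10, y), (14, 31, 19, 32, u), (14, 31, 19, 32, v), (14, 31, 19, 32, w), (14, 31, 19, 32, y), (14, 6, 29, 30, u), (14, 6, 29, 30, v), (14, 6, 29, 30, w), (14, 6, 29, 30, y), (2, 10, 2, 8, s), (2, 10, 2, 8, w), (2, 10, 2, 8, y), (2, 38, 37, 22, s), (2, 38, 37, 22, w), (2, 38, 37, 22, y), (2, 4, 33, 10, s), (2, 4, 33, 10, w), (2, 4, 33, 10, y), (30, 18, 32, 36, a), (30, 18, 32, 36, s), (30, 18, 32, 36, u), (30, 23, 11, 34, a), (30, 23, 11, 34, s), (30, 23, 11, 34, u)}.
Joining (T JOIN S) and Q on A yields {(14, 16, 9, 10, u, a, s), (14, 16, 9, 10, u, u, z), (14, 16, 9, 10, v, a, s), (14, 16, 9, 10, v, u, z), (14, 16, 9, 10, w, a, s), (14, 16, 9, 10, w, u, z), (14, 16, 9, 10, y, a, s), (14, 16, 9, 10, y, u, z), (14, 31, 19, 32, u, p, m), (14, 31, 19, 32, v, p, m), (14, 31, 19, 32, w, p, m), (14, 31, 19, 32, y, p, m), (2, 4, 33, 10, s, a, s), (2, 4, 33, 10, s, u, z), (2, 4, 33, 10, w, a, s), (2, 4, 33, 10, w, u, z), (2, 4, 33, 10, y, a, s), (2, 4, 33, 10, y, u, z), (30, 18, 32, 36, a, r, p), (30, 18, 32, 36, s, r, p), (30, 18, 32, 36, u, r, p)}.
Apply σ_{D ≠ p}; surviving tuples: {(14, 16, 9, 10, u, a, s), (14, 16, 9, 10, u, u, z), (14, 16, 9, 10, v, a, s), (14, 16, 9, 10, v, u, z), (14, 16, 9, 10, w, a, s), (14, 16, 9, 10, w, u, z), (14, 16, 9, 10, y, a, s), (14, 16, 9, 10, y, u, z), (14, 31, 19, 32, u, p, m), (14, 31, 19, 32, v, p, m), (14, 31, 19, 32, w, p, m), (14, 31, 19, 32, y, p, m), (2, 4, 33, 10, s, a, s), (2, 4, 33, 10, s, u, z), (2, 4, 33, 10, w, a, s), (2, 4, 33, 10, w, u, z), (2, 4, 33, 10, y, a, s), (2, 4, 33, 10, y, u, z)}
Apply σ_{G ≤ B}; surviving tuples: {(14, 16, 9, 10, u, a, s), (14, 16, 9, 10, u, u, z), (14, 16, 9, 10, v, a, s), (14, 16, 9, 10, v, u, z), (14, 16, 9, 10, w, a, s), (14, 16, 9, 10, w, u, z), (14, 16, 9, 10, y, a, s), (14, 16, 9, 10, y, u, z), (14, 31, 19, 32, u, p, m), (14, 31, 19, 32, v, p, m), (14, 31, 19, 32, w, p, m), (14, 31, 19, 32, y, p, m)}
π[C, E]: project onto (C, E) → {(u, a), (u, p), (u, u), (v, a), (v, p), (v, u), (w, a), (w, p), (w, u), (y, a), (y, p), (y, u)}

{(u, a), (u, p), (u, u), (v, a), (v, p), (v, u), (w, a), (w, p), (w, u), (y, a), (y, p), (y, u)}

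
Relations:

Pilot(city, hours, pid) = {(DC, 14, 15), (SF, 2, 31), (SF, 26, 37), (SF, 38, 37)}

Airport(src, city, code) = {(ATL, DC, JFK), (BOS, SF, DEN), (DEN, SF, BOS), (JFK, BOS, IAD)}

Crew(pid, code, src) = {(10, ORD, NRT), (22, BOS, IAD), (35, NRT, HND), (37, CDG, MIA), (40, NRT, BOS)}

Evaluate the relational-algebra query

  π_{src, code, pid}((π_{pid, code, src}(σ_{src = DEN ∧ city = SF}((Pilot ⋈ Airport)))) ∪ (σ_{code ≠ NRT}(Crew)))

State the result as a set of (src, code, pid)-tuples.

Joining Pilot and Airport on city yields {(DC, 14, 15, ATL, JFK), (SF, 2, 31, BOS, DEN), (SF, 2, 31, DEN, BOS), (SF, 26, 37, BOS, DEN), (SF, 26, 37, DEN, BOS), (SF, 38, 37, BOS, DEN), (SF, 38, 37, DEN, BOS)}.
Filtering on src = DEN ∧ city = SF leaves {(SF, 2, 31, DEN, BOS), (SF, 26, 37, DEN, BOS), (SF, 38, 37, DEN, BOS)}.
π_{pid, code, src} gives {(31, BOS, DEN), (37, BOS, DEN)} (1 duplicate(s) eliminated).
Filtering on code ≠ NRT leaves {(10, ORD, NRT), (22, BOS, IAD), (37, CDG, MIA)}.
Set union of the two operands is {(10, ORD, NRT), (22, BOS, IAD), (31, BOS, DEN), (37, BOS, DEN), (37, CDG, MIA)}.
π_{src, code, pid} gives {(DEN, BOS, 31), (DEN, BOS, 37), (IAD, BOS, 22), (MIA, CDG, 37), (NRT, ORD, 10)}.

{(DEN, BOS, 31), (DEN, BOS, 37), (IAD, BOS, 22), (MIA, CDG, 37), (NRT, ORD, 10)}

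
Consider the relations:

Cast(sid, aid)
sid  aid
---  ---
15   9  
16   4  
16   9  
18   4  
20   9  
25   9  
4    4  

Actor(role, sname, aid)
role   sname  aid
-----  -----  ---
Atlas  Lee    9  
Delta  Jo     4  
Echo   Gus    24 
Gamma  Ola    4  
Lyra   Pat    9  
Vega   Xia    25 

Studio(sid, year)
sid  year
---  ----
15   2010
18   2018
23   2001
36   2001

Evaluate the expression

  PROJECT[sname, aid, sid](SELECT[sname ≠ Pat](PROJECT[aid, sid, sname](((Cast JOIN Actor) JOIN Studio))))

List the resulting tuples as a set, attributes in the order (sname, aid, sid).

{(Jo, 4, 18), (Lee, 9, 15), (Ola, 4, 18)}

Cast ⋈ Actor (natural join on aid): {(15, 9, Atlas, Lee), (15, 9, Lyra, Pat), (16, 4, Delta, Jo), (16, 4, Gamma, Ola), (16, 9, Atlas, Lee), (16, 9, Lyra, Pat), (18, 4, Delta, Jo), (18, 4, Gamma, Ola), (20, 9, Atlas, Lee), (20, 9, Lyra, Pat), (25, 9, Atlas, Lee), (25, 9, Lyra, Pat), (4, 4, Delta, Jo), (4, 4, Gamma, Ola)}
(Cast JOIN Actor) ⋈ Studio (natural join on sid): {(15, 9, Atlas, Lee, 2010), (15, 9, Lyra, Pat, 2010), (18, 4, Delta, Jo, 2018), (18, 4, Gamma, Ola, 2018)}
π[aid, sid, sname]: project onto (aid, sid, sname) → {(4, 18, Jo), (4, 18, Ola), (9, 15, Lee), (9, 15, Pat)}
σ[sname ≠ Pat]: keep tuples satisfying sname ≠ Pat → {(4, 18, Jo), (4, 18, Ola), (9, 15, Lee)}
π[sname, aid, sid]: project onto (sname, aid, sid) → {(Jo, 4, 18), (Lee, 9, 15), (Ola, 4, 18)}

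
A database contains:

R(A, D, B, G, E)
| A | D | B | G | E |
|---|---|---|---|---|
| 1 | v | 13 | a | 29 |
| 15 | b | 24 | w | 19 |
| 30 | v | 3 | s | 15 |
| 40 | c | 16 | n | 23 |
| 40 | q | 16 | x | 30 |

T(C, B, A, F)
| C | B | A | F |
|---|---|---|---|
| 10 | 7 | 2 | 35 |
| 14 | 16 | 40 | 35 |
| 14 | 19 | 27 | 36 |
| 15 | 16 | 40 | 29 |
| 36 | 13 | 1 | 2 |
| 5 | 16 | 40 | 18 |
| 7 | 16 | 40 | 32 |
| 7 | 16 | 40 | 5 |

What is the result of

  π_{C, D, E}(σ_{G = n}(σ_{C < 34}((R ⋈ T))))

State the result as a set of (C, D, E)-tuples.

{(14, c, 23), (15, c, 23), (5, c, 23), (7, c, 23)}

Natural join on A, B: {(1, v, 13, a, 29, 36, 2), (40, c, 16, n, 23, 14, 35), (40, c, 16, n, 23, 15, 29), (40, c, 16, n, 23, 5, 18), (40, c, 16, n, 23, 7, 32), (40, c, 16, n, 23, 7, 5), (40, q, 16, x, 30, 14, 35), (40, q, 16, x, 30, 15, 29), (40, q, 16, x, 30, 5, 18), (40, q, 16, x, 30, 7, 32), (40, q, 16, x, 30, 7, 5)}
Selection C < 34: {(40, c, 16, n, 23, 14, 35), (40, c, 16, n, 23, 15, 29), (40, c, 16, n, 23, 5, 18), (40, c, 16, n, 23, 7, 32), (40, c, 16, n, 23, 7, 5), (40, q, 16, x, 30, 14, 35), (40, q, 16, x, 30, 15, 29), (40, q, 16, x, 30, 5, 18), (40, q, 16, x, 30, 7, 32), (40, q, 16, x, 30, 7, 5)}
Selection G = n: {(40, c, 16, n, 23, 14, 35), (40, c, 16, n, 23, 15, 29), (40, c, 16, n, 23, 5, 18), (40, c, 16, n, 23, 7, 32), (40, c, 16, n, 23, 7, 5)}
Keep only column(s) C, D, E (1 duplicate(s) eliminated): {(14, c, 23), (15, c, 23), (5, c, 23), (7, c, 23)}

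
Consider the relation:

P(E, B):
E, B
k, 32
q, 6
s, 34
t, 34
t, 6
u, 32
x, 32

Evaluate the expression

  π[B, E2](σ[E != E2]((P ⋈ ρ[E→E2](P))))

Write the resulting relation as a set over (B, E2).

{(32, k), (32, u), (32, x), (34, s), (34, t), (6, q), (6, t)}

ρ[E→E2]: schema becomes (E2, B); tuples unchanged.
P ⋈ ρ[E→E2](P) (natural join on B): {(k, 32, k), (k, 32, u), (k, 32, x), (q, 6, q), (q, 6, t), (s, 34, s), (s, 34, t), (t, 34, s), (t, 34, t), (t, 6, q), (t, 6, t), (u, 32, k), (u, 32, u), (u, 32, x), (x, 32, k), (x, 32, u), (x, 32, x)}
Filtering on E != E2 leaves {(k, 32, u), (k, 32, x), (q, 6, t), (s, 34, t), (t, 34, s), (t, 6, q), (u, 32, k), (u, 32, x), (x, 32, k), (x, 32, u)}.
Keep only column(s) B, E2 (3 duplicate(s) eliminated): {(32, k), (32, u), (32, x), (34, s), (34, t), (6, q), (6, t)}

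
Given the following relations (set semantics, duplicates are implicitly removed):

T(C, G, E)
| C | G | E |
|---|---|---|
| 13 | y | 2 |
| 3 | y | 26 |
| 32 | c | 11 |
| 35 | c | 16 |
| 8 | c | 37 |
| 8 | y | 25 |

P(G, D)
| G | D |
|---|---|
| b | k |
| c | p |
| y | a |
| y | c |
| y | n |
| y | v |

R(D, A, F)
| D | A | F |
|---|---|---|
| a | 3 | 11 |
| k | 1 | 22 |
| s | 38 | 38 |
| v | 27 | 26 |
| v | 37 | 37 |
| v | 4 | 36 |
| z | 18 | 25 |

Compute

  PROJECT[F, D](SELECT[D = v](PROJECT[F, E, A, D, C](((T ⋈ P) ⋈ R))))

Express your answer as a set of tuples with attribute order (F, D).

{(26, v), (36, v), (37, v)}

T ⋈ P (natural join on G): {(13, y, 2, a), (13, y, 2, c), (13, y, 2, n), (13, y, 2, v), (3, y, 26, a), (3, y, 26, c), (3, y, 26, n), (3, y, 26, v), (32, c, 11, p), (35, c, 16, p), (8, c, 37, p), (8, y, 25, a), (8, y, 25, c), (8, y, 25, n), (8, y, 25, v)}
(T ⋈ P) ⋈ R (natural join on D): {(13, y, 2, a, 3, 11), (13, y, 2, v, 27, 26), (13, y, 2, v, 37, 37), (13, y, 2, v, 4, 36), (3, y, 26, a, 3, 11), (3, y, 26, v, 27, 26), (3, y, 26, v, 37, 37), (3, y, 26, v, 4, 36), (8, y, 25, a, 3, 11), (8, y, 25, v, 27, 26), (8, y, 25, v, 37, 37), (8, y, 25, v, 4, 36)}
Projecting to F, E, A, D, C: {(11, 2, 3, a, 13), (11, 25, 3, a, 8), (11, 26, 3, a, 3), (26, 2, 27, v, 13), (26, 25, 27, v, 8), (26, 26, 27, v, 3), (36, 2, 4, v, 13), (36, 25, 4, v, 8), (36, 26, 4, v, 3), (37, 2, 37, v, 13), (37, 25, 37, v, 8), (37, 26, 37, v, 3)}
Apply σ_{D = v}; surviving tuples: {(26, 2, 27, v, 13), (26, 25, 27, v, 8), (26, 26, 27, v, 3), (36, 2, 4, v, 13), (36, 25, 4, v, 8), (36, 26, 4, v, 3), (37, 2, 37, v, 13), (37, 25, 37, v, 8), (37, 26, 37, v, 3)}
Projecting to F, D (6 duplicate(s) eliminated): {(26, v), (36, v), (37, v)}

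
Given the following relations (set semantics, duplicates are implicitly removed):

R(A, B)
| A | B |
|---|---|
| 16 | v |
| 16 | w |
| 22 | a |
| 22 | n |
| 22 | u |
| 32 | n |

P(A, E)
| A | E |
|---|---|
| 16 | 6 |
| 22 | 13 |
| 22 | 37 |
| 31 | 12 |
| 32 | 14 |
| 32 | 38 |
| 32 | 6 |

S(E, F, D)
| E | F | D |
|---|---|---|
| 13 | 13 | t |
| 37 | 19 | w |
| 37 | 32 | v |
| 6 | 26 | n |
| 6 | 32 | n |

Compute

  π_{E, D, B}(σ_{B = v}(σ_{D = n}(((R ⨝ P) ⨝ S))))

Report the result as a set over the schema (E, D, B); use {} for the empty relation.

{(6, n, v)}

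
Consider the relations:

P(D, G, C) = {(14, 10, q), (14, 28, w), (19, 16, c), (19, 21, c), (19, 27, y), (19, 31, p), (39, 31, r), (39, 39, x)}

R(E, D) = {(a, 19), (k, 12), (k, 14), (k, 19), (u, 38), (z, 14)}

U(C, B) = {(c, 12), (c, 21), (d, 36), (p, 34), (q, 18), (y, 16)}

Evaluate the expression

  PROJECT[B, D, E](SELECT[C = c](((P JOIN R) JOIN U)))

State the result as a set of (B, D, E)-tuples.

{(12, 19, a), (12, 19, k), (21, 19, a), (21, 19, k)}

P ⋈ R (natural join on D): {(14, 10, q, k), (14, 10, q, z), (14, 28, w, k), (14, 28, w, z), (19, 16, c, a), (19, 16, c, k), (19, 21, c, a), (19, 21, c, k), (19, 27, y, a), (19, 27, y, k), (19, 31, p, a), (19, 31, p, k)}
(P JOIN R) ⋈ U (natural join on C): {(14, 10, q, k, 18), (14, 10, q, z, 18), (19, 16, c, a, 12), (19, 16, c, a, 21), (19, 16, c, k, 12), (19, 16, c, k, 21), (19, 21, c, a, 12), (19, 21, c, a, 21), (19, 21, c, k, 12), (19, 21, c, k, 21), (19, 27, y, a, 16), (19, 27, y, k, 16), (19, 31, p, a, 34), (19, 31, p, k, 34)}
Selection C = c: {(19, 16, c, a, 12), (19, 16, c, a, 21), (19, 16, c, k, 12), (19, 16, c, k, 21), (19, 21, c, a, 12), (19, 21, c, a, 21), (19, 21, c, k, 12), (19, 21, c, k, 21)}
Keep only column(s) B, D, E (4 duplicate(s) eliminated): {(12, 19, a), (12, 19, k), (21, 19, a), (21, 19, k)}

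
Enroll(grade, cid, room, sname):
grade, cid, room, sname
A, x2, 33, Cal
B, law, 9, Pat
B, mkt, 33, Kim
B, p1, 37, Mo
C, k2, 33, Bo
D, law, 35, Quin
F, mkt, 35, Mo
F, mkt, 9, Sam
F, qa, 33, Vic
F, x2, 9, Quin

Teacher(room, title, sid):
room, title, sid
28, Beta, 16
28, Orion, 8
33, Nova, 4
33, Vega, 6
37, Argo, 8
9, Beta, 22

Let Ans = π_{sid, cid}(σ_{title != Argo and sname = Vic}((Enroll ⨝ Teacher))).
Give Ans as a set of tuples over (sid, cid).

{(4, qa), (6, qa)}

Natural join on room: {(A, x2, 33, Cal, Nova, 4), (A, x2, 33, Cal, Vega, 6), (B, law, 9, Pat, Beta, 22), (B, mkt, 33, Kim, Nova, 4), (B, mkt, 33, Kim, Vega, 6), (B, p1, 37, Mo, Argo, 8), (C, k2, 33, Bo, Nova, 4), (C, k2, 33, Bo, Vega, 6), (F, mkt, 9, Sam, Beta, 22), (F, qa, 33, Vic, Nova, 4), (F, qa, 33, Vic, Vega, 6), (F, x2, 9, Quin, Beta, 22)}
Filtering on title != Argo and sname = Vic leaves {(F, qa, 33, Vic, Nova, 4), (F, qa, 33, Vic, Vega, 6)}.
Projecting to sid, cid: {(4, qa), (6, qa)}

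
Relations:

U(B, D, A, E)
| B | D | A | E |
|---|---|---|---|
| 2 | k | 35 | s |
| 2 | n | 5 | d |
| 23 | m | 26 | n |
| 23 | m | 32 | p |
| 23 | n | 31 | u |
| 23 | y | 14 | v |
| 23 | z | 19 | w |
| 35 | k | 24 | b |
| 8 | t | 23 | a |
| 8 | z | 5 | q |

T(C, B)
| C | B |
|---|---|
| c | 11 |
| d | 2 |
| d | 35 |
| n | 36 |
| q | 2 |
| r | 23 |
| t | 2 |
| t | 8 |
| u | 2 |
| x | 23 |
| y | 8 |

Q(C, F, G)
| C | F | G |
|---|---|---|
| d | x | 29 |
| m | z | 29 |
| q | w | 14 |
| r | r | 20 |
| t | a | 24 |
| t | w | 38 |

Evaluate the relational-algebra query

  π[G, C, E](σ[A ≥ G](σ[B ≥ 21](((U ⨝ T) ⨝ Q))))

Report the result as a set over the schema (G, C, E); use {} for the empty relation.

U ⋈ T (natural join on B): {(2, k, 35, s, d), (2, k, 35, s, q), (2, k, 35, s, t), (2, k, 35, s, u), (2, n, 5, d, d), (2, n, 5, d, q), (2, n, 5, d, t), (2, n, 5, d, u), (23, m, 26, n, r), (23, m, 26, n, x), (23, m, 32, p, r), (23, m, 32, p, x), (23, n, 31, u, r), (23, n, 31, u, x), (23, y, 14, v, r), (23, y, 14, v, x), (23, z, 19, w, r), (23, z, 19, w, x), (35, k, 24, b, d), (8, t, 23, a, t), (8, t, 23, a, y), (8, z, 5, q, t), (8, z, 5, q, y)}
(U ⨝ T) ⋈ Q (natural join on C): {(2, k, 35, s, d, x, 29), (2, k, 35, s, q, w, 14), (2, k, 35, s, t, a, 24), (2, k, 35, s, t, w, 38), (2, n, 5, d, d, x, 29), (2, n, 5, d, q, w, 14), (2, n, 5, d, t, a, 24), (2, n, 5, d, t, w, 38), (23, m, 26, n, r, r, 20), (23, m, 32, p, r, r, 20), (23, n, 31, u, r, r, 20), (23, y, 14, v, r, r, 20), (23, z, 19, w, r, r, 20), (35, k, 24, b, d, x, 29), (8, t, 23, a, t, a, 24), (8, t, 23, a, t, w, 38), (8, z, 5, q, t, a, 24), (8, z, 5, q, t, w, 38)}
Apply σ_{B ≥ 21}; surviving tuples: {(23, m, 26, n, r, r, 20), (23, m, 32, p, r, r, 20), (23, n, 31, u, r, r, 20), (23, y, 14, v, r, r, 20), (23, z, 19, w, r, r, 20), (35, k, 24, b, d, x, 29)}
Apply σ_{A ≥ G}; surviving tuples: {(23, m, 26, n, r, r, 20), (23, m, 32, p, r, r, 20), (23, n, 31, u, r, r, 20)}
π[G, C, E]: project onto (G, C, E) → {(20, r, n), (20, r, p), (20, r, u)}

{(20, r, n), (20, r, p), (20, r, u)}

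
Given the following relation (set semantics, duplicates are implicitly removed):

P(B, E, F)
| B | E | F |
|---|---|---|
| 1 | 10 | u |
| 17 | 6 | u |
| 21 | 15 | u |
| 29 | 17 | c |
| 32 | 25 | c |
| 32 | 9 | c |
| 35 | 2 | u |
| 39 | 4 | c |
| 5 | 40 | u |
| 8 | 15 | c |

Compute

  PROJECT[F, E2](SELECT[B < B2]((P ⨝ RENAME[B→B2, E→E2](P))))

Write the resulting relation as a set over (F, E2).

ρ[B→B2, E→E2]: schema becomes (B2, E2, F); tuples unchanged.
Natural join on F: {(1, 10, u, 1, 10), (1, 10, u, 17, 6), (1, 10, u, 21, 15), (1, 10, u, 35, 2), (1, 10, u, 5, 40), (17, 6, u, 1, 10), (17, 6, u, 17, 6), (17, 6, u, 21, 15), (17, 6, u, 35, 2), (17, 6, u, 5, 40), (21, 15, u, 1, 10), (21, 15, u, 17, 6), (21, 15, u, 21, 15), (21, 15, u, 35, 2), (21, 15, u, 5, 40), (29, 17, c, 29, 17), (29, 17, c, 32, 25), (29, 17, c, 32, 9), (29, 17, c, 39, 4), (29, 17, c, 8, 15), (32, 25, c, 29, 17), (32, 25, c, 32, 25), (32, 25, c, 32, 9), (32, 25, c, 39, 4), (32, 25, c, 8, 15), (32, 9, c, 29, 17), (32, 9, c, 32, 25), (32, 9, c, 32, 9), (32, 9, c, 39, 4), (32, 9, c, 8, 15), (35, 2, u, 1, 10), (35, 2, u, 17, 6), (35, 2, u, 21, 15), (35, 2, u, 35, 2), (35, 2, u, 5, 40), (39, 4, c, 29, 17), (39, 4, c, 32, 25), (39, 4, c, 32, 9), (39, 4, c, 39, 4), (39, 4, c, 8, 15), (5, 40, u, 1, 10), (5, 40, u, 17, 6), (5, 40, u, 21, 15), (5, 40, u, 35, 2), (5, 40, u, 5, 40), (8, 15, c, 29, 17), (8, 15, c, 32, 25), (8, 15, c, 32, 9), (8, 15, c, 39, 4), (8, 15, c, 8, 15)}
Selection B < B2: {(1, 10, u, 17, 6), (1, 10, u, 21, 15), (1, 10, u, 35, 2), (1, 10, u, 5, 40), (17, 6, u, 21, 15), (17, 6, u, 35, 2), (21, 15, u, 35, 2), (29, 17, c, 32, 25), (29, 17, c, 32, 9), (29, 17, c, 39, 4), (32, 25, c, 39, 4), (32, 9, c, 39, 4), (5, 40, u, 17, 6), (5, 40, u, 21, 15), (5, 40, u, 35, 2), (8, 15, c, 29, 17), (8, 15, c, 32, 25), (8, 15, c, 32, 9), (8, 15, c, 39, 4)}
Projecting to F, E2 (11 duplicate(s) eliminated): {(c, 17), (c, 25), (c, 4), (c, 9), (u, 15), (u, 2), (u, 40), (u, 6)}

{(c, 17), (c, 25), (c, 4), (c, 9), (u, 15), (u, 2), (u, 40), (u, 6)}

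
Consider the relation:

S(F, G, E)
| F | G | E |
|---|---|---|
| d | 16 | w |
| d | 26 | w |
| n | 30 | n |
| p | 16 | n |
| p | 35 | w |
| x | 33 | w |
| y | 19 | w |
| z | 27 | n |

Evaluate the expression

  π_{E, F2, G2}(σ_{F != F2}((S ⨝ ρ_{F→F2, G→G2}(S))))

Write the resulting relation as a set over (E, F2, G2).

{(n, n, 30), (n, p, 16), (n, z, 27), (w, d, 16), (w, d, 26), (w, p, 35), (w, x, 33), (w, y, 19)}

ρ[F→F2, G→G2]: schema becomes (F2, G2, E); tuples unchanged.
Joining S and ρ_{F→F2, G→G2}(S) on E yields {(d, 16, w, d, 16), (d, 16, w, d, 26), (d, 16, w, p, 35), (d, 16, w, x, 33), (d, 16, w, y, 19), (d, 26, w, d, 16), (d, 26, w, d, 26), (d, 26, w, p, 35), (d, 26, w, x, 33), (d, 26, w, y, 19), (n, 30, n, n, 30), (n, 30, n, p, 16), (n, 30, n, z, 27), (p, 16, n, n, 30), (p, 16, n, p, 16), (p, 16, n, z, 27), (p, 35, w, d, 16), (p, 35, w, d, 26), (p, 35, w, p, 35), (p, 35, w, x, 33), (p, 35, w, y, 19), (x, 33, w, d, 16), (x, 33, w, d, 26), (x, 33, w, p, 35), (x, 33, w, x, 33), (x, 33, w, y, 19), (y, 19, w, d, 16), (y, 19, w, d, 26), (y, 19, w, p, 35), (y, 19, w, x, 33), (y, 19, w, y, 19), (z, 27, n, n, 30), (z, 27, n, p, 16), (z, 27, n, z, 27)}.
Apply σ_{F != F2}; surviving tuples: {(d, 16, w, p, 35), (d, 16, w, x, 33), (d, 16, w, y, 19), (d, 26, w, p, 35), (d, 26, w, x, 33), (d, 26, w, y, 19), (n, 30, n, p, 16), (n, 30, n, z, 27), (p, 16, n, n, 30), (p, 16, n, z, 27), (p, 35, w, d, 16), (p, 35, w, d, 26), (p, 35, w, x, 33), (p, 35, w, y, 19), (x, 33, w, d, 16), (x, 33, w, d, 26), (x, 33, w, p, 35), (x, 33, w, y, 19), (y, 19, w, d, 16), (y, 19, w, d, 26), (y, 19, w, p, 35), (y, 19, w, x, 33), (z, 27, n, n, 30), (z, 27, n, p, 16)}
π[E, F2, G2]: project onto (E, F2, G2) (16 duplicate(s) eliminated) → {(n, n, 30), (n, p, 16), (n, z, 27), (w, d, 16), (w, d, 26), (w, p, 35), (w, x, 33), (w, y, 19)}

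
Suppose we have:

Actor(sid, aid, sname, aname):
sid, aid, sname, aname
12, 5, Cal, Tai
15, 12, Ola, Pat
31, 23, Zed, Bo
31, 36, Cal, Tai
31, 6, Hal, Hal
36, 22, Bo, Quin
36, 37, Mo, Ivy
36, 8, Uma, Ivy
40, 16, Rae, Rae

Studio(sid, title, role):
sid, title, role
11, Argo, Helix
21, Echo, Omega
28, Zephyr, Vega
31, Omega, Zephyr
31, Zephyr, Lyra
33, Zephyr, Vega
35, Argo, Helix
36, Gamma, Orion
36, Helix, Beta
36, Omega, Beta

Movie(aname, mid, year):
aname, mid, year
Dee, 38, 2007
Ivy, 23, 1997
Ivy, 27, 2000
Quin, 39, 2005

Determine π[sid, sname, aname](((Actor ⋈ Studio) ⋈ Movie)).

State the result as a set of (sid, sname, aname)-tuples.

{(36, Bo, Quin), (36, Mo, Ivy), (36, Uma, Ivy)}

Natural join on sid: {(31, 23, Zed, Bo, Omega, Zephyr), (31, 23, Zed, Bo, Zephyr, Lyra), (31, 36, Cal, Tai, Omega, Zephyr), (31, 36, Cal, Tai, Zephyr, Lyra), (31, 6, Hal, Hal, Omega, Zephyr), (31, 6, Hal, Hal, Zephyr, Lyra), (36, 22, Bo, Quin, Gamma, Orion), (36, 22, Bo, Quin, Helix, Beta), (36, 22, Bo, Quin, Omega, Beta), (36, 37, Mo, Ivy, Gamma, Orion), (36, 37, Mo, Ivy, Helix, Beta), (36, 37, Mo, Ivy, Omega, Beta), (36, 8, Uma, Ivy, Gamma, Orion), (36, 8, Uma, Ivy, Helix, Beta), (36, 8, Uma, Ivy, Omega, Beta)}
Natural join on aname: {(36, 22, Bo, Quin, Gamma, Orion, 39, 2005), (36, 22, Bo, Quin, Helix, Beta, 39, 2005), (36, 22, Bo, Quin, Omega, Beta, 39, 2005), (36, 37, Mo, Ivy, Gamma, Orion, 23, 1997), (36, 37, Mo, Ivy, Gamma, Orion, 27, 2000), (36, 37, Mo, Ivy, Helix, Beta, 23, 1997), (36, 37, Mo, Ivy, Helix, Beta, 27, 2000), (36, 37, Mo, Ivy, Omega, Beta, 23, 1997), (36, 37, Mo, Ivy, Omega, Beta, 27, 2000), (36, 8, Uma, Ivy, Gamma, Orion, 23, 1997), (36, 8, Uma, Ivy, Gamma, Orion, 27, 2000), (36, 8, Uma, Ivy, Helix, Beta, 23, 1997), (36, 8, Uma, Ivy, Helix, Beta, 27, 2000), (36, 8, Uma, Ivy, Omega, Beta, 23, 1997), (36, 8, Uma, Ivy, Omega, Beta, 27, 2000)}
π[sid, sname, aname]: project onto (sid, sname, aname) (12 duplicate(s) eliminated) → {(36, Bo, Quin), (36, Mo, Ivy), (36, Uma, Ivy)}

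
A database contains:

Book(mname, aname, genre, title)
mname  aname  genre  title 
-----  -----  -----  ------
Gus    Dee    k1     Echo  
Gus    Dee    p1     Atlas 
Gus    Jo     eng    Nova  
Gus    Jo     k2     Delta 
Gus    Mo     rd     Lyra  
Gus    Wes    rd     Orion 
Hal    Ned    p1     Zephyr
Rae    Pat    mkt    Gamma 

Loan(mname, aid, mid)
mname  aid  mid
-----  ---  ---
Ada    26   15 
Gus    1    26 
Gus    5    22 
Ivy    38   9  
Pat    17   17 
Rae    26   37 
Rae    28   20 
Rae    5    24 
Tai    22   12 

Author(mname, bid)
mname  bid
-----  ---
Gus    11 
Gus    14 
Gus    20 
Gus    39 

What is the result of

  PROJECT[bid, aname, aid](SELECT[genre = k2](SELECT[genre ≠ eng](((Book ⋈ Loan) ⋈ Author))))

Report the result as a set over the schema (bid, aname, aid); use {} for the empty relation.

Joining Book and Loan on mname yields {(Gus, Dee, k1, Echo, 1, 26), (Gus, Dee, k1, Echo, 5, 22), (Gus, Dee, p1, Atlas, 1, 26), (Gus, Dee, p1, Atlas, 5, 22), (Gus, Jo, eng, Nova, 1, 26), (Gus, Jo, eng, Nova, 5, 22), (Gus, Jo, k2, Delta, 1, 26), (Gus, Jo, k2, Delta, 5, 22), (Gus, Mo, rd, Lyra, 1, 26), (Gus, Mo, rd, Lyra, 5, 22), (Gus, Wes, rd, Orion, 1, 26), (Gus, Wes, rd, Orion, 5, 22), (Rae, Pat, mkt, Gamma, 26, 37), (Rae, Pat, mkt, Gamma, 28, 20), (Rae, Pat, mkt, Gamma, 5, 24)}.
Joining (Book ⋈ Loan) and Author on mname yields {(Gus, Dee, k1, Echo, 1, 26, 11), (Gus, Dee, k1, Echo, 1, 26, 14), (Gus, Dee, k1, Echo, 1, 26, 20), (Gus, Dee, k1, Echo, 1, 26, 39), (Gus, Dee, k1, Echo, 5, 22, 11), (Gus, Dee, k1, Echo, 5, 22, 14), (Gus, Dee, k1, Echo, 5, 22, 20), (Gus, Dee, k1, Echo, 5, 22, 39), (Gus, Dee, p1, Atlas, 1, 26, 11), (Gus, Dee, p1, Atlas, 1, 26, 14), (Gus, Dee, p1, Atlas, 1, 26, 20), (Gus, Dee, p1, Atlas, 1, 26, 39), (Gus, Dee, p1, Atlas, 5, 22, 11), (Gus, Dee, p1, Atlas, 5, 22, 14), (Gus, Dee, p1, Atlas, 5, 22, 20), (Gus, Dee, p1, Atlas, 5, 22, 39), (Gus, Jo, eng, Nova, 1, 26, 11), (Gus, Jo, eng, Nova, 1, 26, 14), (Gus, Jo, eng, Nova, 1, 26, 20), (Gus, Jo, eng, Nova, 1, 26, 39), (Gus, Jo, eng, Nova, 5, 22, 11), (Gus, Jo, eng, Nova, 5, 22, 14), (Gus, Jo, eng, Nova, 5, 22, 20), (Gus, Jo, eng, Nova, 5, 22, 39), (Gus, Jo, k2, Delta, 1, 26, 11), (Gus, Jo, k2, Delta, 1, 26, 14), (Gus, Jo, k2, Delta, 1, 26, 20), (Gus, Jo, k2, Delta, 1, 26, 39), (Gus, Jo, k2, Delta, 5, 22, 11), (Gus, Jo, k2, Delta, 5, 22, 14), (Gus, Jo, k2, Delta, 5, 22, 20), (Gus, Jo, k2, Delta, 5, 22, 39), (Gus, Mo, rd, Lyra, 1, 26, 11), (Gus, Mo, rd, Lyra, 1, 26, 14), (Gus, Mo, rd, Lyra, 1, 26, 20), (Gus, Mo, rd, Lyra, 1, 26, 39), (Gus, Mo, rd, Lyra, 5, 22, 11), (Gus, Mo, rd, Lyra, 5, 22, 14), (Gus, Mo, rd, Lyra, 5, 22, 20), (Gus, Mo, rd, Lyra, 5, 22, 39), (Gus, Wes, rd, Orion, 1, 26, 11), (Gus, Wes, rd, Orion, 1, 26, 14), (Gus, Wes, rd, Orion, 1, 26, 20), (Gus, Wes, rd, Orion, 1, 26, 39), (Gus, Wes, rd, Orion, 5, 22, 11), (Gus, Wes, rd, Orion, 5, 22, 14), (Gus, Wes, rd, Orion, 5, 22, 20), (Gus, Wes, rd, Orion, 5, 22, 39)}.
σ[genre ≠ eng]: keep tuples satisfying genre ≠ eng → {(Gus, Dee, k1, Echo, 1, 26, 11), (Gus, Dee, k1, Echo, 1, 26, 14), (Gus, Dee, k1, Echo, 1, 26, 20), (Gus, Dee, k1, Echo, 1, 26, 39), (Gus, Dee, k1, Echo, 5, 22, 11), (Gus, Dee, k1, Echo, 5, 22, 14), (Gus, Dee, k1, Echo, 5, 22, 20), (Gus, Dee, k1, Echo, 5, 22, 39), (Gus, Dee, p1, Atlas, 1, 26, 11), (Gus, Dee, p1, Atlas, 1, 26, 14), (Gus, Dee, p1, Atlas, 1, 26, 20), (Gus, Dee, p1, Atlas, 1, 26, 39), (Gus, Dee, p1, Atlas, 5, 22, 11), (Gus, Dee, p1, Atlas, 5, 22, 14), (Gus, Dee, p1, Atlas, 5, 22, 20), (Gus, Dee, p1, Atlas, 5, 22, 39), (Gus, Jo, k2, Delta, 1, 26, 11), (Gus, Jo, k2, Delta, 1, 26, 14), (Gus, Jo, k2, Delta, 1, 26, 20), (Gus, Jo, k2, Delta, 1, 26, 39), (Gus, Jo, k2, Delta, 5, 22, 11), (Gus, Jo, k2, Delta, 5, 22, 14), (Gus, Jo, k2, Delta, 5, 22, 20), (Gus, Jo, k2, Delta, 5, 22, 39), (Gus, Mo, rd, Lyra, 1, 26, 11), (Gus, Mo, rd, Lyra, 1, 26, 14), (Gus, Mo, rd, Lyra, 1, 26, 20), (Gus, Mo, rd, Lyra, 1, 26, 39), (Gus, Mo, rd, Lyra, 5, 22, 11), (Gus, Mo, rd, Lyra, 5, 22, 14), (Gus, Mo, rd, Lyra, 5, 22, 20), (Gus, Mo, rd, Lyra, 5, 22, 39), (Gus, Wes, rd, Orion, 1, 26, 11), (Gus, Wes, rd, Orion, 1, 26, 14), (Gus, Wes, rd, Orion, 1, 26, 20), (Gus, Wes, rd, Orion, 1, 26, 39), (Gus, Wes, rd, Orion, 5, 22, 11), (Gus, Wes, rd, Orion, 5, 22, 14), (Gus, Wes, rd, Orion, 5, 22, 20), (Gus, Wes, rd, Orion, 5, 22, 39)}
σ[genre = k2]: keep tuples satisfying genre = k2 → {(Gus, Jo, k2, Delta, 1, 26, 11), (Gus, Jo, k2, Delta, 1, 26, 14), (Gus, Jo, k2, Delta, 1, 26, 20), (Gus, Jo, k2, Delta, 1, 26, 39), (Gus, Jo, k2, Delta, 5, 22, 11), (Gus, Jo, k2, Delta, 5, 22, 14), (Gus, Jo, k2, Delta, 5, 22, 20), (Gus, Jo, k2, Delta, 5, 22, 39)}
π_{bid, aname, aid} gives {(11, Jo, 1), (11, Jo, 5), (14, Jo, 1), (14, Jo, 5), (20, Jo, 1), (20, Jo, 5), (39, Jo, 1), (39, Jo, 5)}.

{(11, Jo, 1), (11, Jo, 5), (14, Jo, 1), (14, Jo, 5), (20, Jo, 1), (20, Jo, 5), (39, Jo, 1), (39, Jo, 5)}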